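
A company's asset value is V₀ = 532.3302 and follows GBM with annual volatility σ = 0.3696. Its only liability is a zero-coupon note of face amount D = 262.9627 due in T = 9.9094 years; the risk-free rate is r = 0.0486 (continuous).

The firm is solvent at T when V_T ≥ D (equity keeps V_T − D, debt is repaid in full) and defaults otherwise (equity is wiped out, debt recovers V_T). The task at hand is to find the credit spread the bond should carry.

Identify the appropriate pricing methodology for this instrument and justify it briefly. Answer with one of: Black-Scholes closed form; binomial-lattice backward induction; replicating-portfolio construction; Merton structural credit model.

Key observation: assets follow a GBM and default happens iff V_T < 262.9627; valuing claims on that split (equity as a call, risky debt as the residual) is the structural model's definition.

framework: Merton structural credit model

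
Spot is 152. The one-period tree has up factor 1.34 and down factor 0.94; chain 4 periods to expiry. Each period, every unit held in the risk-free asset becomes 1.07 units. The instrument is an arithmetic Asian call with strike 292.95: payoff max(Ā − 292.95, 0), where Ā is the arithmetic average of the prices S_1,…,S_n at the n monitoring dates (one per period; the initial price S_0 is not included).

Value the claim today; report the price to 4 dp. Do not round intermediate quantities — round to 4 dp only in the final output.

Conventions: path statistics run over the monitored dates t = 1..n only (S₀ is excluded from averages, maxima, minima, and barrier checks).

price = 0.4051

Risk-neutral up-probability p* = (R−d)/(u−d) = (1.07−0.94)/(1.34−0.94) = 0.3250; the claim prices as the p*-weighted sum of path payoffs discounted by R^4.
Enumerate all 2^4 = 16 price paths (U = up ×1.34, D = down ×0.94); each path with k up-moves has probability p*^k·(1−p*)^(4−k).
DDDD: Ā=130.5275, payoff=0.0000, prob=0.207594
UDDD: Ā=186.0710, payoff=0.0000, prob=0.099953
DUDD: Ā=170.8710, payoff=0.0000, prob=0.099953
UUDD: Ā=243.5821, payoff=0.0000, prob=0.048125
DDUD: Ā=156.5830, payoff=0.0000, prob=0.099953
UDUD: Ā=223.2141, payoff=0.0000, prob=0.048125
DUUD: Ā=208.0141, payoff=0.0000, prob=0.048125
UUUD: Ā=296.5308, payoff=3.5808, prob=0.023171
DDDU: Ā=143.1523, payoff=0.0000, prob=0.099953
UDDU: Ā=204.0682, payoff=0.0000, prob=0.048125
DUDU: Ā=188.8682, payoff=0.0000, prob=0.048125
UUDU: Ā=269.2377, payoff=0.0000, prob=0.023171
DDUU: Ā=174.5802, payoff=0.0000, prob=0.048125
UDUU: Ā=248.8697, payoff=0.0000, prob=0.023171
DUUU: Ā=233.6697, payoff=0.0000, prob=0.023171
UUUU: Ā=333.1036, payoff=40.1536, prob=0.011157
Price = Σ prob·payoff / R^4 = 0.530951 / 1.310796 = 0.4051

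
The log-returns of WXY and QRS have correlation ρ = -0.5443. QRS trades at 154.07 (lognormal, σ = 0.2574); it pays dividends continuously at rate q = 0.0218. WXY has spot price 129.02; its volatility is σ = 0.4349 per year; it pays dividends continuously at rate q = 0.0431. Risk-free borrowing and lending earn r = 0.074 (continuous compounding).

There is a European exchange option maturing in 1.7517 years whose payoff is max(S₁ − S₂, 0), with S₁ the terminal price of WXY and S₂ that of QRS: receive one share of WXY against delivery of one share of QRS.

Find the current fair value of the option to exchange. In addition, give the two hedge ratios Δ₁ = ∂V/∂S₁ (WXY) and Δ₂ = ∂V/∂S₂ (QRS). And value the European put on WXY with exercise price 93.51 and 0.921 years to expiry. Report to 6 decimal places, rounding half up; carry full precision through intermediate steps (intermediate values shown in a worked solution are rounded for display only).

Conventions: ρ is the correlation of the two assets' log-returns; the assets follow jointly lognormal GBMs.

σ_eff = √(σ₁² + σ₂² − 2ρσ₁σ₂) = √(0.4349² + 0.2574² − 2·-0.5443·0.4349·0.2574) = 0.614210
d₁ = (ln(S₁/S₂) + (q₂ − q₁ + σ_eff²/2)T) / (σ_eff√T) = (ln(129.02/154.07) + (0.0218 − 0.0431 + 0.188627)·1.7517) / 0.812918 = 0.142286
d₂ = d₁ − σ_eff√T = 0.142286 − 0.812918 = -0.670632
N(d₁) = 0.556573,  N(d₂) = 0.251228
V = S₁·e^{−q₁T}·N(d₁) − S₂·e^{−q₂T}·N(d₂) = 66.587206 − 37.256401 = 29.330805
Δ₁ = e^{−q₁T}·N(d₁) = 0.516100;  Δ₂ = −e^{−q₂T}·N(d₂) = -0.241815
[vanilla: WXY put K=93.51]
σ√T = 0.4349·√0.921 = 0.417368
d₁ = (ln(S/K) + (r−q+σ²/2)T) / (σ√T) = (ln(129.02/93.51) + (0.074−0.0431+0.4349²/2)·0.921) / 0.417368 = (0.321899 + 0.115557) / 0.417368 = 1.048130
d₂ = d₁ − σ√T = 1.048130 − 0.417368 = 0.630762
e^{−rT} = 0.934117
e^{−qT} = 0.961082
N(−d₁) = 0.147289,  N(−d₂) = 0.264098
price = K·e^{−rT}·N(−d₂) − S·e^{−qT}·N(−d₁) = 23.068769 − 18.263711 = 4.805058

exchange price = 29.330805
Δ1 = 0.516100
Δ2 = -0.241815
price(WXY put K=93.51) = 4.805058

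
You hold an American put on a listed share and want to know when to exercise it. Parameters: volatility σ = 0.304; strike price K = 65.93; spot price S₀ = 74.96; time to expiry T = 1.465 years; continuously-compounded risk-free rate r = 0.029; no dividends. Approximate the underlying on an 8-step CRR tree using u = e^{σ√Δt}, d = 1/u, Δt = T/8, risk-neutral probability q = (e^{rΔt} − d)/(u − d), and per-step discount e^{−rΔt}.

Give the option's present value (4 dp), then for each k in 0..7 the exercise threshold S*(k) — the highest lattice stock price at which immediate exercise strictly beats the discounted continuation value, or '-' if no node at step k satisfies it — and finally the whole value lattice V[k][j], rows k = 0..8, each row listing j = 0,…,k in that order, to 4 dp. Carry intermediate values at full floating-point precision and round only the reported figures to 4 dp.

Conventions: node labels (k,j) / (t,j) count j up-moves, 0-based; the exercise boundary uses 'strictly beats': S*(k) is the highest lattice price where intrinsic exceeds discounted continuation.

price = 5.6652
boundary = - - - - 44.5490 39.1147 44.5490 50.7383
tree:
5.6652
8.2795 2.9835
11.7616 4.7155 1.1983
16.1643 7.2694 2.0866 0.2792
21.3810 10.8659 3.5743 0.5481 0.0000
26.8153 15.6231 5.9920 1.0760 0.0000 0.0000
31.5867 21.3810 9.7509 2.1125 0.0000 0.0000 0.0000
35.7760 26.8153 15.1917 4.1474 0.0000 0.0000 0.0000 0.0000
39.4543 31.5867 21.3810 8.1425 0.0000 0.0000 0.0000 0.0000 0.0000

params: Δt=0.18313 u=1.13893 d=0.87802 q=0.48793 e^(-rΔt)=0.99470
t_8 payoffs: 39.4543 31.5867 21.3810 8.1425 0.0000 0.0000 0.0000 0.0000 0.0000
t_7: node(7,0) S=30.1540 payoff=35.7760 vs cont=35.4268 → 35.7760 [stop]  node(7,1) S=39.1147 payoff=26.8153 vs cont=26.4661 → 26.8153 [stop]  node(7,2) S=50.7383 payoff=15.1917 vs cont=14.8425 → 15.1917 [stop]  node(7,3) S=65.8160 payoff=0.1140 vs cont=4.1474 → 4.1474 [wait]  node(7,4) S=85.3743 payoff=0.0000 vs cont=0.0000 → 0.0000 [wait]  node(7,5) S=110.7447 payoff=0.0000 vs cont=0.0000 → 0.0000 [wait]  node(7,6) S=143.6543 payoff=0.0000 vs cont=0.0000 → 0.0000 [wait]  node(7,7) S=186.3435 payoff=0.0000 vs cont=0.0000 → 0.0000 [wait]  ⇒ S*(7)=50.7383
t_6: node(6,0) S=34.3433 payoff=31.5867 vs cont=31.2374 → 31.5867 [stop]  node(6,1) S=44.5490 payoff=21.3810 vs cont=21.0318 → 21.3810 [stop]  node(6,2) S=57.7875 payoff=8.1425 vs cont=9.7509 → 9.7509 [wait]  node(6,3) S=74.9600 payoff=0.0000 vs cont=2.1125 → 2.1125 [wait]  node(6,4) S=97.2356 payoff=0.0000 vs cont=0.0000 → 0.0000 [wait]  node(6,5) S=126.1307 payoff=0.0000 vs cont=0.0000 → 0.0000 [wait]  node(6,6) S=163.6125 payoff=0.0000 vs cont=0.0000 → 0.0000 [wait]  ⇒ S*(6)=44.5490
t_5: node(5,0) S=39.1147 payoff=26.8153 vs cont=26.4661 → 26.8153 [stop]  node(5,1) S=50.7383 payoff=15.1917 vs cont=15.6231 → 15.6231 [wait]  node(5,2) S=65.8160 payoff=0.1140 vs cont=5.9920 → 5.9920 [wait]  node(5,3) S=85.3743 payoff=0.0000 vs cont=1.0760 → 1.0760 [wait]  node(5,4) S=110.7447 payoff=0.0000 vs cont=0.0000 → 0.0000 [wait]  node(5,5) S=143.6543 payoff=0.0000 vs cont=0.0000 → 0.0000 [wait]  ⇒ S*(5)=39.1147
t_4: node(4,0) S=44.5490 payoff=21.3810 vs cont=21.2412 → 21.3810 [stop]  node(4,1) S=57.7875 payoff=8.1425 vs cont=10.8659 → 10.8659 [wait]  node(4,2) S=74.9600 payoff=0.0000 vs cont=3.5743 → 3.5743 [wait]  node(4,3) S=97.2356 payoff=0.0000 vs cont=0.5481 → 0.5481 [wait]  node(4,4) S=126.1307 payoff=0.0000 vs cont=0.0000 → 0.0000 [wait]  ⇒ S*(4)=44.5490
t_3: node(3,0) S=50.7383 payoff=15.1917 vs cont=16.1643 → 16.1643 [wait]  node(3,1) S=65.8160 payoff=0.1140 vs cont=7.2694 → 7.2694 [wait]  node(3,2) S=85.3743 payoff=0.0000 vs cont=2.0866 → 2.0866 [wait]  node(3,3) S=110.7447 payoff=0.0000 vs cont=0.2792 → 0.2792 [wait]  ⇒ S*(3)=-
t_2: node(2,0) S=57.7875 payoff=8.1425 vs cont=11.7616 → 11.7616 [wait]  node(2,1) S=74.9600 payoff=0.0000 vs cont=4.7155 → 4.7155 [wait]  node(2,2) S=97.2356 payoff=0.0000 vs cont=1.1983 → 1.1983 [wait]  ⇒ S*(2)=-
t_1: node(1,0) S=65.8160 payoff=0.1140 vs cont=8.2795 → 8.2795 [wait]  node(1,1) S=85.3743 payoff=0.0000 vs cont=2.9835 → 2.9835 [wait]  ⇒ S*(1)=-
t_0: node(0,0) S=74.9600 payoff=0.0000 vs cont=5.6652 → 5.6652 [wait]  ⇒ S*(0)=-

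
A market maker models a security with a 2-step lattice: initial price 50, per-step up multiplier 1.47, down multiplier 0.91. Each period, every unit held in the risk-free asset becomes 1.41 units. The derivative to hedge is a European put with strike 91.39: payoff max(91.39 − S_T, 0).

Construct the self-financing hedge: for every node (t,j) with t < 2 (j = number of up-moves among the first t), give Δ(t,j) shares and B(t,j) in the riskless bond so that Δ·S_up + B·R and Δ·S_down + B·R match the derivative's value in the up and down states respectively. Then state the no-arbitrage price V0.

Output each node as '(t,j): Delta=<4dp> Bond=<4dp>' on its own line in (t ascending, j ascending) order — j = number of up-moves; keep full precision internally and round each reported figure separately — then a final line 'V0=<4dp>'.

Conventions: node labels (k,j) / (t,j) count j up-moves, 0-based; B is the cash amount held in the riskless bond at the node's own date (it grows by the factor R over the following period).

Arbitrage-free pricing uses the up-move probability p* = (R−d)/(u−d) = 0.8929, discounting each step at R = 1.41.
Expiry values: V(2,0)=49.9850, V(2,1)=24.5050, V(2,2)=0.0000
  t=1,j=0: stock 45.5000 → up 66.8850 (V=24.5050), down 41.4050 (V=49.9850). Price 19.3156; hedge Δ=-1.0000, bond B=64.8156.
  t=1,j=1: stock 73.5000 → up 108.0450 (V=0.0000), down 66.8850 (V=24.5050). Price 1.8621; hedge Δ=-0.5954, bond B=45.6210.
  t=0,j=0: stock 50.0000 → up 73.5000 (V=1.8621), down 45.5000 (V=19.3156). Price 2.6469; hedge Δ=-0.6233, bond B=33.8139.
Check: Δ(0,0)·S0 + B(0,0) = 2.6469 = V0.

(0,0): Delta=-0.6233 Bond=33.8139
(1,0): Delta=-1.0000 Bond=64.8156
(1,1): Delta=-0.5954 Bond=45.6210
V0=2.6469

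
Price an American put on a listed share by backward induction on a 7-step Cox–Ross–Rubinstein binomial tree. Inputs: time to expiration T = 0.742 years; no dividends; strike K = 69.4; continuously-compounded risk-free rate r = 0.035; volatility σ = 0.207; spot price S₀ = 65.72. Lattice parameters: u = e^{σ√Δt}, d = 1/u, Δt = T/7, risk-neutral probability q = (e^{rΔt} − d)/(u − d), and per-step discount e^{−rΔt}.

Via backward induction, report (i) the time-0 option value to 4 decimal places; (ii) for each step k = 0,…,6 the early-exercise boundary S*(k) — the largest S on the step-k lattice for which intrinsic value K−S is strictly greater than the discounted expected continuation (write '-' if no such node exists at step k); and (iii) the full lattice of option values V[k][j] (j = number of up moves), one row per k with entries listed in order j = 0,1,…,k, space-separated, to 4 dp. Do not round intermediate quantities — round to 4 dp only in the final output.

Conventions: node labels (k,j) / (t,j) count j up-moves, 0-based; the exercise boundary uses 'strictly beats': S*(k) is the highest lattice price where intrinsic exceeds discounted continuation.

price = 5.9818
boundary = - - 57.4327 53.6897 57.4327 61.4368 57.4327
tree:
5.9818
8.6251 3.4929
11.9673 5.4860 1.6089
15.7103 8.2988 2.8310 0.4497
19.2095 11.9673 4.8447 0.9225 0.0000
22.4806 15.7103 7.9632 1.8923 0.0000 0.0000
25.5385 19.2095 11.9673 3.8819 0.0000 0.0000 0.0000
28.3971 22.4806 15.7103 7.9632 0.0000 0.0000 0.0000 0.0000

Δt=0.10600  u=1.06972  d=0.93483  q=0.51071  discount=0.99630
step 7 (expiry): payoffs max(K−S,0) = 28.3971 22.4806 15.7103 7.9632 0.0000 0.0000 0.0000 0.0000
step 6: (k=6,j=0): S=43.8615, K−S=25.5385, hold=25.2815 ⇒ V=25.5385 exercise | (k=6,j=1): S=50.1905, K−S=19.2095, hold=18.9525 ⇒ V=19.2095 exercise | (k=6,j=2): S=57.4327, K−S=11.9673, hold=11.7103 ⇒ V=11.9673 exercise | (k=6,j=3): S=65.7200, K−S=3.6800, hold=3.8819 ⇒ V=3.8819 continue | (k=6,j=4): S=75.2031, K−S=0.0000, hold=0.0000 ⇒ V=0.0000 continue | (k=6,j=5): S=86.0545, K−S=0.0000, hold=0.0000 ⇒ V=0.0000 continue | (k=6,j=6): S=98.4717, K−S=0.0000, hold=0.0000 ⇒ V=0.0000 continue  boundary S*=57.4327
step 5: (k=5,j=0): S=46.9194, K−S=22.4806, hold=22.2236 ⇒ V=22.4806 exercise | (k=5,j=1): S=53.6897, K−S=15.7103, hold=15.4533 ⇒ V=15.7103 exercise | (k=5,j=2): S=61.4368, K−S=7.9632, hold=7.8089 ⇒ V=7.9632 exercise | (k=5,j=3): S=70.3018, K−S=0.0000, hold=1.8923 ⇒ V=1.8923 continue | (k=5,j=4): S=80.4460, K−S=0.0000, hold=0.0000 ⇒ V=0.0000 continue | (k=5,j=5): S=92.0540, K−S=0.0000, hold=0.0000 ⇒ V=0.0000 continue  boundary S*=61.4368
step 4: (k=4,j=0): S=50.1905, K−S=19.2095, hold=18.9525 ⇒ V=19.2095 exercise | (k=4,j=1): S=57.4327, K−S=11.9673, hold=11.7103 ⇒ V=11.9673 exercise | (k=4,j=2): S=65.7200, K−S=3.6800, hold=4.8447 ⇒ V=4.8447 continue | (k=4,j=3): S=75.2031, K−S=0.0000, hold=0.9225 ⇒ V=0.9225 continue | (k=4,j=4): S=86.0545, K−S=0.0000, hold=0.0000 ⇒ V=0.0000 continue  boundary S*=57.4327
step 3: (k=3,j=0): S=53.6897, K−S=15.7103, hold=15.4533 ⇒ V=15.7103 exercise | (k=3,j=1): S=61.4368, K−S=7.9632, hold=8.2988 ⇒ V=8.2988 continue | (k=3,j=2): S=70.3018, K−S=0.0000, hold=2.8310 ⇒ V=2.8310 continue | (k=3,j=3): S=80.4460, K−S=0.0000, hold=0.4497 ⇒ V=0.4497 continue  boundary S*=53.6897
step 2: (k=2,j=0): S=57.4327, K−S=11.9673, hold=11.8810 ⇒ V=11.9673 exercise | (k=2,j=1): S=65.7200, K−S=3.6800, hold=5.4860 ⇒ V=5.4860 continue | (k=2,j=2): S=75.2031, K−S=0.0000, hold=1.6089 ⇒ V=1.6089 continue  boundary S*=57.4327
step 1: (k=1,j=0): S=61.4368, K−S=7.9632, hold=8.6251 ⇒ V=8.6251 continue | (k=1,j=1): S=70.3018, K−S=0.0000, hold=3.4929 ⇒ V=3.4929 continue  boundary S*=-
step 0: (k=0,j=0): S=65.7200, K−S=3.6800, hold=5.9818 ⇒ V=5.9818 continue  boundary S*=-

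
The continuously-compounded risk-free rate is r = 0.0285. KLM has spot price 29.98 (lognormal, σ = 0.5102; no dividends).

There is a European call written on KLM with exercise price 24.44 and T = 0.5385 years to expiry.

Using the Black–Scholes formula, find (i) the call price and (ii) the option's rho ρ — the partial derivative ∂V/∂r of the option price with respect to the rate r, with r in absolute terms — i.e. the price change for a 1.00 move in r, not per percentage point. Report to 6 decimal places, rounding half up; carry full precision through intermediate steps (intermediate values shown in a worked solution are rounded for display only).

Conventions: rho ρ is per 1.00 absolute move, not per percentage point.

σ√T = 0.5102·√0.5385 = 0.374398
d₁ = (ln(S/K) + (r+σ²/2)T) / (σ√T) = (ln(29.98/24.44) + (0.0285+0.5102²/2)·0.5385) / 0.374398 = (0.204309 + 0.085434) / 0.374398 = 0.773892
d₂ = d₁ − σ√T = 0.773892 − 0.374398 = 0.399494
e^{−rT} = 0.984770
N(d₁) = 0.780503,  N(d₂) = 0.655235
Call price V = S·N(d₁) − K·e^{−rT}·N(d₂) = 23.399470 − 15.770060 = 7.629410
ρ = K·T·e^{−rT}·N(d₂) = 8.492178

price = 7.629410
ρ = 8.492178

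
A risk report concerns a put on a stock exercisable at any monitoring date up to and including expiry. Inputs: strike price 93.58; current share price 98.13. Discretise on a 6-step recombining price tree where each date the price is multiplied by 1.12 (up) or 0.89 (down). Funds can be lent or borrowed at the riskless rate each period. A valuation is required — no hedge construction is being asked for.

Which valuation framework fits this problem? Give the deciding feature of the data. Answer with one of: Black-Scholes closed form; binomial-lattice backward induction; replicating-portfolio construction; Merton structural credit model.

Key observation: with exercise allowed before expiry on a discrete up/down model (6 steps from spot 98.13), the strike-93.58 put's value must be rolled back through the tree testing early exercise at each node.

framework: binomial-lattice backward induction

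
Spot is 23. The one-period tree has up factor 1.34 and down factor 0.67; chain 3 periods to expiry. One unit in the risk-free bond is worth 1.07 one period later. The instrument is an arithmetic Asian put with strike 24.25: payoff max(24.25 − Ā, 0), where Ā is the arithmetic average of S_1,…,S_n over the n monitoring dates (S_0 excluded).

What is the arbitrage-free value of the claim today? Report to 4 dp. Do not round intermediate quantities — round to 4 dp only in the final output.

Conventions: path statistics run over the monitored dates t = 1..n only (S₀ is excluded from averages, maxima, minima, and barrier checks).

price = 2.7413

Risk-neutral up-probability p* = (R−d)/(u−d) = (1.07−0.67)/(1.34−0.67) = 0.5970; the claim prices as the p*-weighted sum of path payoffs discounted by R^3.
Enumerate all 2^3 = 8 price paths (U = up ×1.34, D = down ×0.67); each path with k up-moves has probability p*^k·(1−p*)^(3−k).
DDD: Ā=10.8841, payoff=13.3659, prob=0.065444
UDD: Ā=21.7682, payoff=2.4818, prob=0.096953
DUD: Ā=16.6315, payoff=7.6185, prob=0.096953
UUD: Ā=33.2630, payoff=0.0000, prob=0.143635
DDU: Ā=13.1899, payoff=11.0601, prob=0.096953
UDU: Ā=26.3799, payoff=0.0000, prob=0.143635
DUU: Ā=21.2432, payoff=3.0068, prob=0.143635
UUU: Ā=42.4864, payoff=0.0000, prob=0.212792
Price = Σ prob·payoff / R^3 = 3.358167 / 1.225043 = 2.7413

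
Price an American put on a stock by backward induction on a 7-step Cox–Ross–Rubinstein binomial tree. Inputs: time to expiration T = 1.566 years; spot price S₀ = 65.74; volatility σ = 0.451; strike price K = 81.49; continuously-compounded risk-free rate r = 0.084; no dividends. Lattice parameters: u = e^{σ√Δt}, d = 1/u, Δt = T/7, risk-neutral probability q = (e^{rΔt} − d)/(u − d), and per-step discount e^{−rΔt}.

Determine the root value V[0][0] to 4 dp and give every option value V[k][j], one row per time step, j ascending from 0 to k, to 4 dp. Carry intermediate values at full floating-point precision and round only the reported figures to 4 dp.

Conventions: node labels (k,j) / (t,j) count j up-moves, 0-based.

Δt=0.22371, u=1.23778, d=0.80790, q=0.49100, disc=e^(-rΔt)=0.98138
k=7 terminal: V=max(K-S,0) → 66.7215 58.8634 46.8240 28.3786 0.1186 0.0000 0.0000 0.0000
k=6: j=0 S=18.2801 intr=63.2099 cont=61.6929 V=63.2099[EX]; j=1 S=28.0067 intr=53.4833 cont=51.9662 V=53.4833[EX]; j=2 S=42.9087 intr=38.5813 cont=37.0642 V=38.5813[EX]; j=3 S=65.7400 intr=15.7500 cont=14.2329 V=15.7500[EX]; j=4 S=100.7195 intr=0.0000 cont=0.0593 V=0.0593[hold]; j=5 S=154.3112 intr=0.0000 cont=0.0000 V=0.0000[hold]; j=6 S=236.4185 intr=0.0000 cont=0.0000 V=0.0000[hold]
k=5: j=0 S=22.6266 intr=58.8634 cont=57.3463 V=58.8634[EX]; j=1 S=34.6660 intr=46.8240 cont=45.3069 V=46.8240[EX]; j=2 S=53.1114 intr=28.3786 cont=26.8615 V=28.3786[EX]; j=3 S=81.3714 intr=0.1186 cont=7.8960 V=7.8960[hold]; j=4 S=124.6682 intr=0.0000 cont=0.0296 V=0.0296[hold]; j=5 S=191.0027 intr=0.0000 cont=0.0000 V=0.0000[hold]
k=4: j=0 S=28.0067 intr=53.4833 cont=51.9662 V=53.4833[EX]; j=1 S=42.9087 intr=38.5813 cont=37.0642 V=38.5813[EX]; j=2 S=65.7400 intr=15.7500 cont=17.9806 V=17.9806[hold]; j=3 S=100.7195 intr=0.0000 cont=3.9585 V=3.9585[hold]; j=4 S=154.3112 intr=0.0000 cont=0.0148 V=0.0148[hold]
k=3: j=0 S=34.6660 intr=46.8240 cont=45.3069 V=46.8240[EX]; j=1 S=53.1114 intr=28.3786 cont=27.9364 V=28.3786[EX]; j=2 S=81.3714 intr=0.1186 cont=10.8892 V=10.8892[hold]; j=3 S=124.6682 intr=0.0000 cont=1.9845 V=1.9845[hold]
k=2: j=0 S=42.9087 intr=38.5813 cont=37.0642 V=38.5813[EX]; j=1 S=65.7400 intr=15.7500 cont=19.4228 V=19.4228[hold]; j=2 S=100.7195 intr=0.0000 cont=6.3956 V=6.3956[hold]
k=1: j=0 S=53.1114 intr=28.3786 cont=28.6313 V=28.6313[hold]; j=1 S=81.3714 intr=0.1186 cont=12.7840 V=12.7840[hold]
k=0: j=0 S=65.7400 intr=15.7500 cont=20.4621 V=20.4621[hold]

price = 20.4621
tree:
20.4621
28.6313 12.7840
38.5813 19.4228 6.3956
46.8240 28.3786 10.8892 1.9845
53.4833 38.5813 17.9806 3.9585 0.0148
58.8634 46.8240 28.3786 7.8960 0.0296 0.0000
63.2099 53.4833 38.5813 15.7500 0.0593 0.0000 0.0000
66.7215 58.8634 46.8240 28.3786 0.1186 0.0000 0.0000 0.0000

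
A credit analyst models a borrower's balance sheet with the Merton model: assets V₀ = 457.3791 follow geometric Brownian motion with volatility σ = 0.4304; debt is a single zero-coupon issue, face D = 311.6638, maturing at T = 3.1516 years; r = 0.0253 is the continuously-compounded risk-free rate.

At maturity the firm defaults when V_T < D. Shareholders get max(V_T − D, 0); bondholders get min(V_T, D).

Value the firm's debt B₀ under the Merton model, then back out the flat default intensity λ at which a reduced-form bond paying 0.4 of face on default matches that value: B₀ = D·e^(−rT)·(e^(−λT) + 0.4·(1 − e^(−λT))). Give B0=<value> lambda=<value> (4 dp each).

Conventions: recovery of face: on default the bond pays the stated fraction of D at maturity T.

With assets at 457.3791 and a single debt payment of 311.6638 at 3.1516 years:
d₁ = [ln(V₀/D) + (r + σ²/2)T] / (σ√T)
   = [ln(457.3791/311.6638) + (0.0253 + 0.5·0.4304²)·3.1516] / (0.4304·√3.1516)
   = [0.383588 + 0.371643] / 0.764078 = 0.988421
d₂ = d₁ − σ√T = 0.988421 − 0.764078 = 0.224343
N(d₁) = 0.838527,  N(d₂) = 0.588755,  e^(−rT) = 0.923361
E₀ = V₀·N(d₁) − D·e^(−rT)·N(d₂)
   = 457.3791·0.838527 − 311.6638·0.923361·0.588755 = 214.093919
B₀ = V₀ − E₀ = 457.3791 − 214.093919 = 243.285181
e^(−λT) = (B₀·e^(rT)/D − 0.4)/(1 − 0.4) = (243.2852·1.083001/311.6638 − 0.4)/0.6 = 0.74231959
λ = −ln(0.74231959)/3.1516 = 0.094547

B0=243.2852 lambda=0.0945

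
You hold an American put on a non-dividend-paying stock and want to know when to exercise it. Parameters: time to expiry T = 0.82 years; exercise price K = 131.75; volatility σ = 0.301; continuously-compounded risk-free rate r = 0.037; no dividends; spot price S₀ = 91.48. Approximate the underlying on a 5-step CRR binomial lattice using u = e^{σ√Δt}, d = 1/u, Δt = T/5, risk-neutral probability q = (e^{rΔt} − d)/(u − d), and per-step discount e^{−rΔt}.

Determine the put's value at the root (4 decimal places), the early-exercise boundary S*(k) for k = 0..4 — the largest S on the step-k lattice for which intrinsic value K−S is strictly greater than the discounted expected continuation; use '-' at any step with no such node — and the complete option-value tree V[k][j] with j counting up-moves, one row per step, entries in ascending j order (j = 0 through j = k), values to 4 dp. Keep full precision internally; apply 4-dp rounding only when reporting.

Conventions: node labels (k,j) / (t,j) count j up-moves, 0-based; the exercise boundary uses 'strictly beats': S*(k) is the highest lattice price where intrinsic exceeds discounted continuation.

Δt=0.16400, u=1.12964, d=0.88524, q=0.49447, disc=e^(-rΔt)=0.99395
k=5 terminal: V=max(K-S,0) → 82.0183 68.2885 50.7682 28.4109 0.0000 0.0000
k=4: j=0 S=56.1787 intr=75.5713 cont=74.7743 V=75.5713[EX]; j=1 S=71.6884 intr=60.0616 cont=59.2646 V=60.0616[EX]; j=2 S=91.4800 intr=40.2700 cont=39.4730 V=40.2700[EX]; j=3 S=116.7356 intr=15.0144 cont=14.2757 V=15.0144[EX]; j=4 S=148.9638 intr=0.0000 cont=0.0000 V=0.0000[hold]  S*(4)=116.7356
k=3: j=0 S=63.4615 intr=68.2885 cont=67.4915 V=68.2885[EX]; j=1 S=80.9818 intr=50.7682 cont=49.9711 V=50.7682[EX]; j=2 S=103.3391 intr=28.4109 cont=27.6138 V=28.4109[EX]; j=3 S=131.8688 intr=0.0000 cont=7.5443 V=7.5443[hold]  S*(3)=103.3391
k=2: j=0 S=71.6884 intr=60.0616 cont=59.2646 V=60.0616[EX]; j=1 S=91.4800 intr=40.2700 cont=39.4730 V=40.2700[EX]; j=2 S=116.7356 intr=15.0144 cont=17.9836 V=17.9836[hold]  S*(2)=91.4800
k=1: j=0 S=80.9818 intr=50.7682 cont=49.9711 V=50.7682[EX]; j=1 S=103.3391 intr=28.4109 cont=29.0731 V=29.0731[hold]  S*(1)=80.9818
k=0: j=0 S=91.4800 intr=40.2700 cont=39.7984 V=40.2700[EX]  S*(0)=91.4800

price = 40.2700
boundary = 91.4800 80.9818 91.4800 103.3391 116.7356
tree:
40.2700
50.7682 29.0731
60.0616 40.2700 17.9836
68.2885 50.7682 28.4109 7.5443
75.5713 60.0616 40.2700 15.0144 0.0000
82.0183 68.2885 50.7682 28.4109 0.0000 0.0000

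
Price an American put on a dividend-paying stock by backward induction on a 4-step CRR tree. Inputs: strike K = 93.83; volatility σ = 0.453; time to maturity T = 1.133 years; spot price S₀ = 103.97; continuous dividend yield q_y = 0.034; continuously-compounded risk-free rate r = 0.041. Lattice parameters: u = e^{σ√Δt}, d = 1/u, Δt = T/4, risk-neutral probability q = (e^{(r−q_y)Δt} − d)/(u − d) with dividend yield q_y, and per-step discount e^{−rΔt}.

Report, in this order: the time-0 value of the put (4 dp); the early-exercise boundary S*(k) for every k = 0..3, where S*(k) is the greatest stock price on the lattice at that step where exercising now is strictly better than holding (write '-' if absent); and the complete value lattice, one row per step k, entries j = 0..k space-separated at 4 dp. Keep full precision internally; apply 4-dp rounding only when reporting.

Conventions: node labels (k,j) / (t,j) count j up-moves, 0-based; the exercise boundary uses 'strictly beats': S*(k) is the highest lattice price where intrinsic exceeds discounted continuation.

Δt=0.28325  u=1.27264  d=0.78577  q=0.44409  discount=0.98845
step 4 (expiry): payoffs max(K−S,0) = 54.1942 29.6355 0.0000 0.0000 0.0000
step 3: (k=3,j=0): S=50.4421, K−S=43.3879, hold=42.7880 ⇒ V=43.3879 exercise | (k=3,j=1): S=81.6964, K−S=12.1336, hold=16.2843 ⇒ V=16.2843 continue | (k=3,j=2): S=132.3162, K−S=0.0000, hold=0.0000 ⇒ V=0.0000 continue | (k=3,j=3): S=214.3004, K−S=0.0000, hold=0.0000 ⇒ V=0.0000 continue  boundary S*=50.4421
step 2: (k=2,j=0): S=64.1945, K−S=29.6355, hold=30.9894 ⇒ V=30.9894 continue | (k=2,j=1): S=103.9700, K−S=0.0000, hold=8.9480 ⇒ V=8.9480 continue | (k=2,j=2): S=168.3907, K−S=0.0000, hold=0.0000 ⇒ V=0.0000 continue  boundary S*=-
step 1: (k=1,j=0): S=81.6964, K−S=12.1336, hold=20.9562 ⇒ V=20.9562 continue | (k=1,j=1): S=132.3162, K−S=0.0000, hold=4.9168 ⇒ V=4.9168 continue  boundary S*=-
step 0: (k=0,j=0): S=103.9700, K−S=0.0000, hold=13.6735 ⇒ V=13.6735 continue  boundary S*=-

price = 13.6735
boundary = - - - 50.4421
tree:
13.6735
20.9562 4.9168
30.9894 8.9480 0.0000
43.3879 16.2843 0.0000 0.0000
54.1942 29.6355 0.0000 0.0000 0.0000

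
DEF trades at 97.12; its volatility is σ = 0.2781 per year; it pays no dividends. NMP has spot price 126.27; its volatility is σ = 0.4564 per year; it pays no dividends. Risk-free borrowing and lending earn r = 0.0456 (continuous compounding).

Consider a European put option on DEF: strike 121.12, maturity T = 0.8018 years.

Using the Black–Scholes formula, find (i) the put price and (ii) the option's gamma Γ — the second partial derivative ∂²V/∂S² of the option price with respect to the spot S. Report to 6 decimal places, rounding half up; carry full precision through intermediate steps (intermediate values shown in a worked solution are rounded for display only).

σ√T = 0.2781·√0.8018 = 0.249020
d₁ = (ln(S/K) + (r+σ²/2)T) / (σ√T) = (ln(97.12/121.12) + (0.0456+0.2781²/2)·0.8018) / 0.249020 = (-0.220834 + 0.067568) / 0.249020 = -0.615481
d₂ = d₁ − σ√T = -0.615481 − 0.249020 = -0.864501
e^{−rT} = 0.964098
N(−d₁) = 0.730881,  N(−d₂) = 0.806344
Put price V = K·e^{−rT}·N(−d₂) − S·N(−d₁) = 94.158006 − 70.983197 = 23.174810
φ(d₁) = (1/√(2π))·e^{−d₁²/2} = 0.330104
Γ = φ(d₁) / (S·σ·√T) = 0.013649

price = 23.174810
Γ = 0.013649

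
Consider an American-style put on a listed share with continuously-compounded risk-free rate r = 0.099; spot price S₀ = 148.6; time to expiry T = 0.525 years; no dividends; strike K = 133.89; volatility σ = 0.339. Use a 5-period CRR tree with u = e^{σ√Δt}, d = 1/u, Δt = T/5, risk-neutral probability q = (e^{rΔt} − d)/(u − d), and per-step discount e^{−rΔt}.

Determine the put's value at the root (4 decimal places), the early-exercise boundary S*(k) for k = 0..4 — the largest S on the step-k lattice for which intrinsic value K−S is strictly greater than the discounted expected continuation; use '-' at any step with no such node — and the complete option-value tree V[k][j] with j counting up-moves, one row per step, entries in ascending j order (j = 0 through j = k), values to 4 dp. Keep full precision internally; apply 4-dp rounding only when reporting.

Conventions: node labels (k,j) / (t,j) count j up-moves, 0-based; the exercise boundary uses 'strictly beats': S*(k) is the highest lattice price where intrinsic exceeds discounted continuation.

price = 5.4381
boundary = - - - 106.8806 119.2904
tree:
5.4381
9.6190 1.6886
16.4929 3.4680 0.0803
27.0094 7.1179 0.1690 0.0000
38.1282 14.5996 0.3557 0.0000 0.0000
48.0903 27.0094 0.7489 0.0000 0.0000 0.0000

params: Δt=0.10500 u=1.11611 d=0.89597 q=0.52003 e^(-rΔt)=0.98966
t_5 payoffs: 48.0903 27.0094 0.7489 0.0000 0.0000 0.0000
t_4: node(4,0) S=95.7618 payoff=38.1282 vs cont=36.7436 → 38.1282 [stop]  node(4,1) S=119.2904 payoff=14.5996 vs cont=13.2150 → 14.5996 [stop]  node(4,2) S=148.6000 payoff=0.0000 vs cont=0.3557 → 0.3557 [wait]  node(4,3) S=185.1109 payoff=0.0000 vs cont=0.0000 → 0.0000 [wait]  node(4,4) S=230.5926 payoff=0.0000 vs cont=0.0000 → 0.0000 [wait]  ⇒ S*(4)=119.2904
t_3: node(3,0) S=106.8806 payoff=27.0094 vs cont=25.6248 → 27.0094 [stop]  node(3,1) S=133.1411 payoff=0.7489 vs cont=7.1179 → 7.1179 [wait]  node(3,2) S=165.8538 payoff=0.0000 vs cont=0.1690 → 0.1690 [wait]  node(3,3) S=206.6040 payoff=0.0000 vs cont=0.0000 → 0.0000 [wait]  ⇒ S*(3)=106.8806
t_2: node(2,0) S=119.2904 payoff=14.5996 vs cont=16.4929 → 16.4929 [wait]  node(2,1) S=148.6000 payoff=0.0000 vs cont=3.4680 → 3.4680 [wait]  node(2,2) S=185.1109 payoff=0.0000 vs cont=0.0803 → 0.0803 [wait]  ⇒ S*(2)=-
t_1: node(1,0) S=133.1411 payoff=0.7489 vs cont=9.6190 → 9.6190 [wait]  node(1,1) S=165.8538 payoff=0.0000 vs cont=1.6886 → 1.6886 [wait]  ⇒ S*(1)=-
t_0: node(0,0) S=148.6000 payoff=0.0000 vs cont=5.4381 → 5.4381 [wait]  ⇒ S*(0)=-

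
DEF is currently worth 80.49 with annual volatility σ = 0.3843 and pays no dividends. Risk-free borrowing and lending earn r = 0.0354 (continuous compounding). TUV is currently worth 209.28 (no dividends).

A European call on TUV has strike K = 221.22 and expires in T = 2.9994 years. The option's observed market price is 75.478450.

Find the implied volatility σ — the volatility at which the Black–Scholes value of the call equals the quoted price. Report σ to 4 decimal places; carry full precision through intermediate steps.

At σ = 0.5143 the Black–Scholes value reproduces the quote:
σ√T = 0.5143·√2.9994 = 0.890705
d₁ = (ln(S/K) + (r+σ²/2)T) / (σ√T) = (ln(209.28/221.22) + (0.0354+0.5143²/2)·2.9994) / 0.890705 = (-0.055485 + 0.502856) / 0.890705 = 0.502267
d₂ = d₁ − σ√T = 0.502267 − 0.890705 = -0.388438
e^{−rT} = 0.899264
N(d₁) = 0.692260,  N(d₂) = 0.348846
V = S·N(d₁) − K·e^{−rT}·N(d₂) = 144.876201 − 69.397751 = 75.478450 (the quoted price), and the Black–Scholes price is strictly increasing in σ, so σ is unique

sigma = 0.5143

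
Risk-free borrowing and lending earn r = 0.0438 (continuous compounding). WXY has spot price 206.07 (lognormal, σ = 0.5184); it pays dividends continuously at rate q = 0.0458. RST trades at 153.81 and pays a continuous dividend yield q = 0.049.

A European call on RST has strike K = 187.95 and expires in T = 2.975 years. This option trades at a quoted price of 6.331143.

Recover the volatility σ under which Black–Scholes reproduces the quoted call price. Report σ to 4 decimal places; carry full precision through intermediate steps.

At σ = 0.1769 the Black–Scholes value reproduces the quote:
σ√T = 0.1769·√2.975 = 0.305120
d₁ = (ln(S/K) + (r−q+σ²/2)T) / (σ√T) = (ln(153.81/187.95) + (0.0438−0.049+0.1769²/2)·2.975) / 0.305120 = (-0.200458 + 0.031079) / 0.305120 = -0.555121
d₂ = d₁ − σ√T = -0.555121 − 0.305120 = -0.860241
e^{−rT} = 0.877828
e^{−qT} = 0.864352
N(d₁) = 0.289406,  N(d₂) = 0.194828
V = S·e^{−qT}·N(d₁) − K·e^{−rT}·N(d₂) = 38.475383 − 32.144239 = 6.331143 (the observed quote) — the price is monotone increasing in volatility, hence this σ is the only solution

sigma = 0.1769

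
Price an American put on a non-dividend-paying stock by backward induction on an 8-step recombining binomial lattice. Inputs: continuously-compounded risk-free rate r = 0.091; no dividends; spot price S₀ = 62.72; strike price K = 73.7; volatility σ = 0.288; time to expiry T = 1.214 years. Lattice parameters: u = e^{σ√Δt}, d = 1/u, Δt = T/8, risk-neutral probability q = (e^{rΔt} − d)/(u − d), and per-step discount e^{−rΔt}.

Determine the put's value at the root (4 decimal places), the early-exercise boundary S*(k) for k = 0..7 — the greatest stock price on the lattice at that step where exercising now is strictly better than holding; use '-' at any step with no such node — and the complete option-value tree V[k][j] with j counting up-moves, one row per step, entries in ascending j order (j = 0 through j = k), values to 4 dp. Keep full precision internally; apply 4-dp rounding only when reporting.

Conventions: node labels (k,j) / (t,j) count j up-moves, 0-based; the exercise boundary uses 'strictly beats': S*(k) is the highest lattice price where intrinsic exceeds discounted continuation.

price = 12.1404
boundary = - 56.0638 50.1139 56.0638 50.1139 56.0638 62.7200 56.0638
tree:
12.1404
17.6362 7.6572
23.5861 11.8260 4.2161
28.9045 17.6362 7.0601 1.8423
33.6585 23.5861 11.4103 3.4450 0.4907
37.9079 28.9045 17.6362 6.2705 1.0672 0.0000
41.7064 33.6585 23.5861 10.9800 2.3212 0.0000 0.0000
45.1018 37.9079 28.9045 17.6362 5.0484 0.0000 0.0000 0.0000
48.1368 41.7064 33.6585 23.5861 10.9800 0.0000 0.0000 0.0000 0.0000

Δt=0.15175, u=1.11873, d=0.89387, q=0.53382, disc=e^(-rΔt)=0.98629
k=8 terminal: V=max(K-S,0) → 48.1368 41.7064 33.6585 23.5861 10.9800 0.0000 0.0000 0.0000 0.0000
k=7: j=0 S=28.5982 intr=45.1018 cont=44.0910 V=45.1018[EX]; j=1 S=35.7921 intr=37.9079 cont=36.8972 V=37.9079[EX]; j=2 S=44.7955 intr=28.9045 cont=27.8937 V=28.9045[EX]; j=3 S=56.0638 intr=17.6362 cont=16.6255 V=17.6362[EX]; j=4 S=70.1665 intr=3.5335 cont=5.0484 V=5.0484[hold]; j=5 S=87.8168 intr=0.0000 cont=0.0000 V=0.0000[hold]; j=6 S=109.9069 intr=0.0000 cont=0.0000 V=0.0000[hold]; j=7 S=137.5538 intr=0.0000 cont=0.0000 V=0.0000[hold]  S*(7)=56.0638
k=6: j=0 S=31.9936 intr=41.7064 cont=40.6956 V=41.7064[EX]; j=1 S=40.0415 intr=33.6585 cont=32.6477 V=33.6585[EX]; j=2 S=50.1139 intr=23.5861 cont=22.5753 V=23.5861[EX]; j=3 S=62.7200 intr=10.9800 cont=10.7669 V=10.9800[EX]; j=4 S=78.4971 intr=0.0000 cont=2.3212 V=2.3212[hold]; j=5 S=98.2429 intr=0.0000 cont=0.0000 V=0.0000[hold]; j=6 S=122.9558 intr=0.0000 cont=0.0000 V=0.0000[hold]  S*(6)=62.7200
k=5: j=0 S=35.7921 intr=37.9079 cont=36.8972 V=37.9079[EX]; j=1 S=44.7955 intr=28.9045 cont=27.8937 V=28.9045[EX]; j=2 S=56.0638 intr=17.6362 cont=16.6255 V=17.6362[EX]; j=3 S=70.1665 intr=3.5335 cont=6.2705 V=6.2705[hold]; j=4 S=87.8168 intr=0.0000 cont=1.0672 V=1.0672[hold]; j=5 S=109.9069 intr=0.0000 cont=0.0000 V=0.0000[hold]  S*(5)=56.0638
k=4: j=0 S=40.0415 intr=33.6585 cont=32.6477 V=33.6585[EX]; j=1 S=50.1139 intr=23.5861 cont=22.5753 V=23.5861[EX]; j=2 S=62.7200 intr=10.9800 cont=11.4103 V=11.4103[hold]; j=3 S=78.4971 intr=0.0000 cont=3.4450 V=3.4450[hold]; j=4 S=98.2429 intr=0.0000 cont=0.4907 V=0.4907[hold]  S*(4)=50.1139
k=3: j=0 S=44.7955 intr=28.9045 cont=27.8937 V=28.9045[EX]; j=1 S=56.0638 intr=17.6362 cont=16.8520 V=17.6362[EX]; j=2 S=70.1665 intr=3.5335 cont=7.0601 V=7.0601[hold]; j=3 S=87.8168 intr=0.0000 cont=1.8423 V=1.8423[hold]  S*(3)=56.0638
k=2: j=0 S=50.1139 intr=23.5861 cont=22.5753 V=23.5861[EX]; j=1 S=62.7200 intr=10.9800 cont=11.8260 V=11.8260[hold]; j=2 S=78.4971 intr=0.0000 cont=4.2161 V=4.2161[hold]  S*(2)=50.1139
k=1: j=0 S=56.0638 intr=17.6362 cont=17.0709 V=17.6362[EX]; j=1 S=70.1665 intr=3.5335 cont=7.6572 V=7.6572[hold]  S*(1)=56.0638
k=0: j=0 S=62.7200 intr=10.9800 cont=12.1404 V=12.1404[hold]  S*(0)=-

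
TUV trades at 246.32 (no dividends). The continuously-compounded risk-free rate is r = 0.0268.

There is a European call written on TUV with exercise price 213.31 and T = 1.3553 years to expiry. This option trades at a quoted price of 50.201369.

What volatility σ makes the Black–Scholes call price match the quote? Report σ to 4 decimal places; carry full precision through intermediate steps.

sigma = 0.2374

At σ = 0.2374 the Black–Scholes value reproduces the quote:
σ√T = 0.2374·√1.3553 = 0.276375
d₁ = (ln(S/K) + (r+σ²/2)T) / (σ√T) = (ln(246.32/213.31) + (0.0268+0.2374²/2)·1.3553) / 0.276375 = (0.143885 + 0.074514) / 0.276375 = 0.790226
d₂ = d₁ − σ√T = 0.790226 − 0.276375 = 0.513851
e^{−rT} = 0.964330
N(d₁) = 0.785302,  N(d₂) = 0.696322
V = S·N(d₁) − K·e^{−rT}·N(d₂) = 193.435614 − 143.234245 = 50.201369 (matching the quote); vega is positive throughout, so no other σ reproduces this price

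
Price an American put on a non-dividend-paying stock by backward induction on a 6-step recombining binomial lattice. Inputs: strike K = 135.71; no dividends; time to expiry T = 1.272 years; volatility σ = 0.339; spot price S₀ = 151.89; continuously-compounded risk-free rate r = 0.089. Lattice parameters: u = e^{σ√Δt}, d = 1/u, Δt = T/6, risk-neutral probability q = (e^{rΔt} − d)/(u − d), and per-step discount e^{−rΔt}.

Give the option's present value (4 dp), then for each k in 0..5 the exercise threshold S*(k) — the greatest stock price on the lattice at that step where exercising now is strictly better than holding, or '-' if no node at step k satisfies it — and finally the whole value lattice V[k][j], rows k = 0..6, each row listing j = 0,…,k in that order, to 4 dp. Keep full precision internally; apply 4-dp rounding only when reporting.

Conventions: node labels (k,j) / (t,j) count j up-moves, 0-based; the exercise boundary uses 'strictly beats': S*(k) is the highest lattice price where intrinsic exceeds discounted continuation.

price = 10.0296
boundary = - - - 95.0967 81.3538 95.0967
tree:
10.0296
16.5652 4.4067
26.4711 8.0925 1.1901
40.6133 14.4781 2.5363 0.0000
54.3562 24.9559 5.4052 0.0000 0.0000
66.1131 40.6133 11.5192 0.0000 0.0000 0.0000
76.1709 54.3562 24.5487 0.0000 0.0000 0.0000 0.0000

Δt=0.21200  u=1.16893  d=0.85548  q=0.52182  discount=0.98131
step 6 (expiry): payoffs max(K−S,0) = 76.1709 54.3562 24.5487 0.0000 0.0000 0.0000 0.0000
step 5: (k=5,j=0): S=69.5969, K−S=66.1131, hold=63.5765 ⇒ V=66.1131 exercise | (k=5,j=1): S=95.0967, K−S=40.6133, hold=38.0767 ⇒ V=40.6133 exercise | (k=5,j=2): S=129.9395, K−S=5.7705, hold=11.5192 ⇒ V=11.5192 continue | (k=5,j=3): S=177.5485, K−S=0.0000, hold=0.0000 ⇒ V=0.0000 continue | (k=5,j=4): S=242.6011, K−S=0.0000, hold=0.0000 ⇒ V=0.0000 continue | (k=5,j=5): S=331.4885, K−S=0.0000, hold=0.0000 ⇒ V=0.0000 continue  boundary S*=95.0967
step 4: (k=4,j=0): S=81.3538, K−S=54.3562, hold=51.8196 ⇒ V=54.3562 exercise | (k=4,j=1): S=111.1613, K−S=24.5487, hold=24.9559 ⇒ V=24.9559 continue | (k=4,j=2): S=151.8900, K−S=0.0000, hold=5.4052 ⇒ V=5.4052 continue | (k=4,j=3): S=207.5415, K−S=0.0000, hold=0.0000 ⇒ V=0.0000 continue | (k=4,j=4): S=283.5833, K−S=0.0000, hold=0.0000 ⇒ V=0.0000 continue  boundary S*=81.3538
step 3: (k=3,j=0): S=95.0967, K−S=40.6133, hold=38.2852 ⇒ V=40.6133 exercise | (k=3,j=1): S=129.9395, K−S=5.7705, hold=14.4781 ⇒ V=14.4781 continue | (k=3,j=2): S=177.5485, K−S=0.0000, hold=2.5363 ⇒ V=2.5363 continue | (k=3,j=3): S=242.6011, K−S=0.0000, hold=0.0000 ⇒ V=0.0000 continue  boundary S*=95.0967
step 2: (k=2,j=0): S=111.1613, K−S=24.5487, hold=26.4711 ⇒ V=26.4711 continue | (k=2,j=1): S=151.8900, K−S=0.0000, hold=8.0925 ⇒ V=8.0925 continue | (k=2,j=2): S=207.5415, K−S=0.0000, hold=1.1901 ⇒ V=1.1901 continue  boundary S*=-
step 1: (k=1,j=0): S=129.9395, K−S=5.7705, hold=16.5652 ⇒ V=16.5652 continue | (k=1,j=1): S=177.5485, K−S=0.0000, hold=4.4067 ⇒ V=4.4067 continue  boundary S*=-
step 0: (k=0,j=0): S=151.8900, K−S=0.0000, hold=10.0296 ⇒ V=10.0296 continue  boundary S*=-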